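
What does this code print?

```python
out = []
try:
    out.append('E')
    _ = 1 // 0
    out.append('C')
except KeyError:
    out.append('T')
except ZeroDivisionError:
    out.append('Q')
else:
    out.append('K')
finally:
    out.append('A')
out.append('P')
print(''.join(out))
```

Execution trace: 'E' (try body) → 'Q' (except ZeroDivisionError) → 'A' (finally) → 'P' (after the try/except). Output: EQAP

Answer: EQAP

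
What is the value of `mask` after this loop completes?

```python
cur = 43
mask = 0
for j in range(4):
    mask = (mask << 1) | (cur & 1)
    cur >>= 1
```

Reverse lowest 4 bits of 43
`mask` takes the values: 0 → 1 → 3 → 6 → 13

Answer: 13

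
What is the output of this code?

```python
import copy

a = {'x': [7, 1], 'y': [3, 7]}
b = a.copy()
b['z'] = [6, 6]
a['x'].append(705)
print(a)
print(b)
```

Key concept: shallow copy of dict with mutable values.
Step by step:
`a = {'x': [7, 1], 'y': [3, 7]}` → a = {'x': [7, 1], 'y': [3, 7]}
`b = a.copy()` → b = {'x': [7, 1], 'y': [3, 7]}
`b['z'] = [6, 6]` → b = {'x': [7, 1], 'y': [3, 7], 'z': [6, 6]}
`a['x'].append(705)` → a = {'x': [7, 1, 705], 'y': [3, 7]}; b = {'x': [7, 1, 705], 'y': [3, 7], 'z': [6, 6]}
`print(a)` → prints {'x': [7, 1, 705], 'y': [3, 7]}
`print(b)` → prints {'x': [7, 1, 705], 'y': [3, 7], 'z': [6, 6]}

Answer:
{'x': [7, 1, 705], 'y': [3, 7]}
{'x': [7, 1, 705], 'y': [3, 7], 'z': [6, 6]}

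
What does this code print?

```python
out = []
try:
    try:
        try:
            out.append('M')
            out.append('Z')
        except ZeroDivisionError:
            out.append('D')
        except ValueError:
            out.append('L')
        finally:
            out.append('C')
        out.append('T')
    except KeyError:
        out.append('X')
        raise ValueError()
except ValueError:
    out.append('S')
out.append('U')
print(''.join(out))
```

Execution trace: 'M' (inner try body) → 'Z' (inner try body, no exception) → 'C' (inner finally) → 'T' (try body, no exception) → 'U' (after the try/except). Output: MZCTU

Answer: MZCTU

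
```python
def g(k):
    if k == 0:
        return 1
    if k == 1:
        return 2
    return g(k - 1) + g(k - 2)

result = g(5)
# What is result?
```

Build up from base cases: g(0)=1, g(1)=2, g(2)=3, g(3)=5, g(4)=8, g(5)=13

Answer: 13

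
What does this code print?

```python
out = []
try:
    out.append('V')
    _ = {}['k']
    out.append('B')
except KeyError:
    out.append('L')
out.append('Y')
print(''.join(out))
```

Execution trace: 'V' (try body) → 'L' (except KeyError) → 'Y' (after the try/except). Output: VLY

Answer: VLY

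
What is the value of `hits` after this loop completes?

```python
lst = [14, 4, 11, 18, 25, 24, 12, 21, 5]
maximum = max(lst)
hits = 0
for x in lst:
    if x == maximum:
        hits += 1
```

Count of max value 25 in [14, 4, 11, 18, 25, 24, 12, 21, 5]
`hits` takes the values: 0 → 1

Answer: 1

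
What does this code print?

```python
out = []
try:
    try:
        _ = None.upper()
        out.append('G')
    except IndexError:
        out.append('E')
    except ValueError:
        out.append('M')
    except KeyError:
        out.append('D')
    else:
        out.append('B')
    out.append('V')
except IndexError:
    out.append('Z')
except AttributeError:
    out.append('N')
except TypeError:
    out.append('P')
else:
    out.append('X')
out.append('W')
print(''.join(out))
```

Execution trace: 'N' (except AttributeError) → 'W' (after the try/except). Output: NW

Answer: NW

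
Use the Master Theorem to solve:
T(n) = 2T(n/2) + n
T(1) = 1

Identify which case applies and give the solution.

a=2, b=2, f(n)=n. log_2(2) = 1. Since c=1 = 1, Case 2 applies: T(n) = Θ(n^log_b(a) · log n) = O(n log n).

Answer: O(n log n) - Case 2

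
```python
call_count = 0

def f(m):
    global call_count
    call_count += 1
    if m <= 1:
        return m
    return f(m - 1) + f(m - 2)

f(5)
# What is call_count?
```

Calls(m) = 1 + Calls(m-1) + Calls(m-2); Calls(0)=Calls(1)=1. For m=5 this gives 15.

Answer: 15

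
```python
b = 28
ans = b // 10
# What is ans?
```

Trace:
`b = 28` → b = 28
`ans = b // 10` → ans = 2
So ans = 2

Answer: 2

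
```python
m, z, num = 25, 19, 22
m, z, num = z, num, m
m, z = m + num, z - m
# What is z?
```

Trace:
`m, z, num = 25, 19, 22` → m = 25; z = 19; num = 22
`m, z, num = z, num, m` → m = 19; z = 22; num = 25
`m, z = m + num, z - m` → m = 44; z = 3
So z = 3

Answer: 3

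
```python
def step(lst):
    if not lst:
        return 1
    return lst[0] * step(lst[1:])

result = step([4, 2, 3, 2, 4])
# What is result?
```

Product over [4, 2, 3, 2, 4] = 4 * 2 * 3 * 2 * 4 = 192

Answer: 192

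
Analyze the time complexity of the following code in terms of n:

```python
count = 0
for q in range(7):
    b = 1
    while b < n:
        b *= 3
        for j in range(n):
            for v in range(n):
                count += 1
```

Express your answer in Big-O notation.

Each loop level contributes: 1 × log n × n × n. Multiplying the contributions gives O(n^2 log n).

Answer: O(n^2 log n)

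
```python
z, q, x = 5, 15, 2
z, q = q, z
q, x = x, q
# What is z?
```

Trace:
`z, q, x = 5, 15, 2` → z = 5; q = 15; x = 2
`z, q = q, z` → z = 15; q = 5
`q, x = x, q` → q = 2; x = 5
So z = 15

Answer: 15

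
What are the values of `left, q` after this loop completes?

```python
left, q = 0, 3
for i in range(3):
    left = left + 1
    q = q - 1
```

left goes 0→3, q goes 3→0
`left, q` takes the values: (0, 3) → (1, 3) → (1, 2) → (2, 2) → (2, 1) → (3, 1) → (3, 0)

Answer: 3, 0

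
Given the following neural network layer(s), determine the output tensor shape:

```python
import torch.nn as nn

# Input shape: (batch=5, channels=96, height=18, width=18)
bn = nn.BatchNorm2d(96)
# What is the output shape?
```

Input: (5, 96, 18, 18) -> Output: (5, 96, 18, 18)

Answer: (5, 96, 18, 18)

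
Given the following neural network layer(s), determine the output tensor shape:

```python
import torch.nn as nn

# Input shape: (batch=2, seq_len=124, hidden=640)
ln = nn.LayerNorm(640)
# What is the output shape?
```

Input: (2, 124, 640) -> Output: (2, 124, 640)

Answer: (2, 124, 640)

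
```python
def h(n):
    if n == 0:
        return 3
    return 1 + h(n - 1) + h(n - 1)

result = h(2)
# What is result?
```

h(n) = 1 + 2·h(n-1), h(0)=3. Closed form: (3+1)·2^2 - 1 = 15.

Answer: 15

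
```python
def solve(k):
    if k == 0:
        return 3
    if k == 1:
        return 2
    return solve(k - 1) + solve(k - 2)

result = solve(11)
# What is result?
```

Build up from base cases: solve(0)=3, solve(1)=2, solve(2)=5, solve(3)=7, solve(4)=12, solve(5)=19, solve(6)=31, ..., solve(11)=343

Answer: 343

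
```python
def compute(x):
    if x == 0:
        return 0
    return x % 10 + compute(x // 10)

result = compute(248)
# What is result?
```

Sum of digits of 248: 8 + 4 + 2 = 14

Answer: 14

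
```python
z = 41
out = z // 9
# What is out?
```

Trace:
`z = 41` → z = 41
`out = z // 9` → out = 4
So out = 4

Answer: 4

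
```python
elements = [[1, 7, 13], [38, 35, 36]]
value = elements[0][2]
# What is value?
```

Trace:
`elements = [[1, 7, 13], [38, 35, 36]]` → elements = [[1, 7, 13], [38, 35, 36]]
`value = elements[0][2]` → value = 13
So value = 13

Answer: 13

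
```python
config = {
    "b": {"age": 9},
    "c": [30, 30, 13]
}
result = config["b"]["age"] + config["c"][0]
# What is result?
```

Trace:
`config = { ...` → config = {'b': {'age': 9}, 'c': [30, 30, 13]}
`result = config["b"]["age"] + config["c"][0]` → result = 39
So result = 39

Answer: 39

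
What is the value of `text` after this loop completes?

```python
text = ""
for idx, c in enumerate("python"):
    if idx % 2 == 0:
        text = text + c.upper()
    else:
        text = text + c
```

Uppercase even positions in 'python'
`text` takes the values: "" → "P" → "Py" → "PyT" → "PyTh" → "PyThO" → "PyThOn"

Answer: "PyThOn"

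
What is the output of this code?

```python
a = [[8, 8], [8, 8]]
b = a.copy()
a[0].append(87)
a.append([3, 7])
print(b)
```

Key concept: shallow copy with nested lists.
Step by step:
`a = [[8, 8], [8, 8]]` → a = [[8, 8], [8, 8]]
`b = a.copy()` → b = [[8, 8], [8, 8]]
`a[0].append(87)` → a = [[8, 8, 87], [8, 8]]; b = [[8, 8, 87], [8, 8]]
`a.append([3, 7])` → a = [[8, 8, 87], [8, 8], [3, 7]]
`print(b)` → prints [[8, 8, 87], [8, 8]]

Answer: [[8, 8, 87], [8, 8]]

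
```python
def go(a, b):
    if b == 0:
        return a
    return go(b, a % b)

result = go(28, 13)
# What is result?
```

go(28, 13) -> go(13, 2) -> go(2, 1) -> go(1, 0) -> 1

Answer: 1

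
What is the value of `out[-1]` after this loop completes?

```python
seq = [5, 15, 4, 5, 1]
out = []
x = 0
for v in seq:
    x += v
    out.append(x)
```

Cumulative sum ends at 30
`out` takes the values: [] → [5] → [5, 20] → [5, 20, 24] → [5, 20, 24, 29] → [5, 20, 24, 29, 30]
So `out[-1]` = 30

Answer: 30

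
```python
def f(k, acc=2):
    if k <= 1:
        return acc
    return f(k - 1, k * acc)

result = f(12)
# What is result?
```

Accumulator trace (n, acc): (12, 2) -> (11, 24) -> (10, 264) -> (9, 2640) -> (8, 23760) -> (7, 190080) -> (6, 1330560) -> (5, 7983360) -> (4, 39916800) -> (3, 159667200) -> (2, 479001600) -> (1, 958003200) -> return 958003200

Answer: 958003200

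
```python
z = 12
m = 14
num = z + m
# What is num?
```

Trace:
`z = 12` → z = 12
`m = 14` → m = 14
`num = z + m` → num = 26
So num = 26

Answer: 26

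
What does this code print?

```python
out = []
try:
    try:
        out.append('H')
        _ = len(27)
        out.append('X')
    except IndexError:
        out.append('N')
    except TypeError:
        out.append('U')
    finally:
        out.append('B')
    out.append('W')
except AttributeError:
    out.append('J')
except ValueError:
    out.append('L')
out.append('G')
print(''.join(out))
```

Execution trace: 'H' (inner try body) → 'U' (inner except TypeError) → 'B' (inner finally) → 'W' (try body, no exception) → 'G' (after the try/except). Output: HUBWG

Answer: HUBWG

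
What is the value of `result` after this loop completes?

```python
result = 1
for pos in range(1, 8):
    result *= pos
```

7! = 5040
`result` takes the values: 1 → 2 → 6 → 24 → 120 → 720 → 5040

Answer: 5040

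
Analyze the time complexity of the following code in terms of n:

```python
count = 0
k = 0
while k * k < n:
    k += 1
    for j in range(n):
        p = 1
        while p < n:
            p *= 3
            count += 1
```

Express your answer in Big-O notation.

Each loop level contributes: √n × n × log n. Multiplying the contributions gives O(n√n log n).

Answer: O(n√n log n)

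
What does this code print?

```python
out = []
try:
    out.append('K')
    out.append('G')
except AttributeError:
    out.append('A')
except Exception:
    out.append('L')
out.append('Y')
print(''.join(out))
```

Execution trace: 'K' (try body) → 'G' (try body, no exception) → 'Y' (after the try/except). Output: KGY

Answer: KGY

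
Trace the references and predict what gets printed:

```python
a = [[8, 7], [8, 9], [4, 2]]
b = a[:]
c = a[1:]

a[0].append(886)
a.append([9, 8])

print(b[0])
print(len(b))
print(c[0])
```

Key concept: slice with nested mutation.
Step by step:
`a = [[8, 7], [8, 9], [4, 2]]` → a = [[8, 7], [8, 9], [4, 2]]
`b = a[:]` → b = [[8, 7], [8, 9], [4, 2]]
`c = a[1:]` → c = [[8, 9], [4, 2]]
`a[0].append(886)` → a = [[8, 7, 886], [8, 9], [4, 2]]; b = [[8, 7, 886], [8, 9], [4, 2]]
`a.append([9, 8])` → a = [[8, 7, 886], [8, 9], [4, 2], [9, 8]]
`print(b[0])` → prints [8, 7, 886]
`print(len(b))` → prints 3
`print(c[0])` → prints [8, 9]

Answer:
[8, 7, 886]
3
[8, 9]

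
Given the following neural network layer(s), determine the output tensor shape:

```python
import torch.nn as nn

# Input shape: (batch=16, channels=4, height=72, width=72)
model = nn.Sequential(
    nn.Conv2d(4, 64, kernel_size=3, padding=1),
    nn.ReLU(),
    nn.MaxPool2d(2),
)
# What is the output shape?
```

Input: (16, 4, 72, 72) -> after Conv2d: (16, 64, 72, 72) -> after ReLU: (16, 64, 72, 72) -> Output: (16, 64, 36, 36)

Answer: (16, 64, 36, 36)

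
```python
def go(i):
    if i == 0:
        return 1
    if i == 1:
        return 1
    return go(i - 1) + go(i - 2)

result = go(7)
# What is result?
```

Build up from base cases: go(0)=1, go(1)=1, go(2)=2, go(3)=3, go(4)=5, go(5)=8, go(6)=13, ..., go(7)=21

Answer: 21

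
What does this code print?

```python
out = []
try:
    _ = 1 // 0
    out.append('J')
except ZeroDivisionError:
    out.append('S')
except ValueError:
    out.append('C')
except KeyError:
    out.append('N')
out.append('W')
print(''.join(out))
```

Execution trace: 'S' (except ZeroDivisionError) → 'W' (after the try/except). Output: SW

Answer: SW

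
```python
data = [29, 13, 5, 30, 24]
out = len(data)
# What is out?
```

Trace:
`data = [29, 13, 5, 30, 24]` → data = [29, 13, 5, 30, 24]
`out = len(data)` → out = 5
So out = 5

Answer: 5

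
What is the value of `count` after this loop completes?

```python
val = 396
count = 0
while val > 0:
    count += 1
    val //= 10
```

Count digits by repeated division by 10
`count` takes the values: 0 → 1 → 2 → 3

Answer: 3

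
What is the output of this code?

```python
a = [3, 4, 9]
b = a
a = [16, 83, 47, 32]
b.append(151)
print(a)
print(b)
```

Key concept: rebinding vs mutation: a is rebound to a new list, b still points at the original.
Step by step:
`a = [3, 4, 9]` → a = [3, 4, 9]
`b = a` → b = [3, 4, 9] (same object as a)
`a = [16, 83, 47, 32]` → a = [16, 83, 47, 32]
`b.append(151)` → b = [3, 4, 9, 151]
`print(a)` → prints [16, 83, 47, 32]
`print(b)` → prints [3, 4, 9, 151]

Answer:
[16, 83, 47, 32]
[3, 4, 9, 151]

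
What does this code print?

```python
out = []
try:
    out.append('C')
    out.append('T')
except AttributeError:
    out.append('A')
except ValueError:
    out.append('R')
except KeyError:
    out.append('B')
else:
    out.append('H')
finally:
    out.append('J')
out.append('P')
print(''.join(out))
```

Execution trace: 'C' (try body) → 'T' (try body, no exception) → 'H' (else) → 'J' (finally) → 'P' (after the try/except). Output: CTHJP

Answer: CTHJP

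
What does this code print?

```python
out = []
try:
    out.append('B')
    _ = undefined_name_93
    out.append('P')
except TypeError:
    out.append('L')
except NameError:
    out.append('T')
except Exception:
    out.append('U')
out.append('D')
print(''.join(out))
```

Execution trace: 'B' (try body) → 'T' (except NameError) → 'D' (after the try/except). Output: BTD

Answer: BTD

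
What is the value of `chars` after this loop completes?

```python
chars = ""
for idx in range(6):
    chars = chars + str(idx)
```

Concatenate digits 0 to 5
`chars` takes the values: "" → "0" → "01" → "012" → "0123" → "01234" → "012345"

Answer: "012345"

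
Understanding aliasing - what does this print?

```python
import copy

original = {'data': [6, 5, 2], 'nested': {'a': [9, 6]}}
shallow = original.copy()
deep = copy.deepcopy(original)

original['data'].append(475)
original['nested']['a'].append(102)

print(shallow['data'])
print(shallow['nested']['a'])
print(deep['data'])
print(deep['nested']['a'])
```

Key concept: comparing shallow vs deep copy.
Step by step:
`original = {'data': [6, 5, 2], 'nested': {'a': [9, 6]}}` → original = {'data': [6, 5, 2], 'nested': {'a': [9, 6]}}
`shallow = original.copy()` → shallow = {'data': [6, 5, 2], 'nested': {'a': [9, 6]}}
`deep = copy.deepcopy(original)` → deep = {'data': [6, 5, 2], 'nested': {'a': [9, 6]}}
`original['data'].append(475)` → original = {'data': [6, 5, 2, 475], 'nested': {'a': [9, 6]}}; shallow = {'data': [6, 5, 2, 475], 'nested': {'a': [9, 6]}}
`original['nested']['a'].append(102)` → original = {'data': [6, 5, 2, 475], 'nested': {'a': [9, 6, 102]}}; shallow = {'data': [6, 5, 2, 475], 'nested': {'a': [9, 6, 102]}}
`print(shallow['data'])` → prints [6, 5, 2, 475]
`print(shallow['nested']['a'])` → prints [9, 6, 102]
`print(deep['data'])` → prints [6, 5, 2]
`print(deep['nested']['a'])` → prints [9, 6]

Answer:
[6, 5, 2, 475]
[9, 6, 102]
[6, 5, 2]
[9, 6]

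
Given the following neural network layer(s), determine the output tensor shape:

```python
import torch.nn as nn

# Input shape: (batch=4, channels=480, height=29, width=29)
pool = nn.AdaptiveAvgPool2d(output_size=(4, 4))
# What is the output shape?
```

Input: (4, 480, 29, 29) -> Output: (4, 480, 4, 4)

Answer: (4, 480, 4, 4)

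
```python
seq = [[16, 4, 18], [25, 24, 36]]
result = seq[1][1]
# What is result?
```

Trace:
`seq = [[16, 4, 18], [25, 24, 36]]` → seq = [[16, 4, 18], [25, 24, 36]]
`result = seq[1][1]` → result = 24
So result = 24

Answer: 24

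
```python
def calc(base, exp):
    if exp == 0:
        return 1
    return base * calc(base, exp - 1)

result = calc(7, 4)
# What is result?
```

calc(7, 4) = 7 * 7 * 7 * 7 = 2401

Answer: 2401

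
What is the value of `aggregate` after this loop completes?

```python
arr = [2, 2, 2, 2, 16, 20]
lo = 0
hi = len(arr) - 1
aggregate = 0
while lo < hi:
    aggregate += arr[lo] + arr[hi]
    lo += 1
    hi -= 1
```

Sum of pairs from ends
`aggregate` takes the values: 0 → 22 → 40 → 44

Answer: 44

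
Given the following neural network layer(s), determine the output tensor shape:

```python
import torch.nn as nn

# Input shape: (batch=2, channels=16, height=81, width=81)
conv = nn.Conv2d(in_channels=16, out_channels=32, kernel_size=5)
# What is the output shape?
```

Input: (2, 16, 81, 81) -> Output: (2, 32, 77, 77)

Answer: (2, 32, 77, 77)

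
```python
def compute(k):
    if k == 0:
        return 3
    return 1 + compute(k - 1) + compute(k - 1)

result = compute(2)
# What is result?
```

compute(k) = 1 + 2·compute(k-1), compute(0)=3. Closed form: (3+1)·2^2 - 1 = 15.

Answer: 15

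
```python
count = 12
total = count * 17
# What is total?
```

Trace:
`count = 12` → count = 12
`total = count * 17` → total = 204
So total = 204

Answer: 204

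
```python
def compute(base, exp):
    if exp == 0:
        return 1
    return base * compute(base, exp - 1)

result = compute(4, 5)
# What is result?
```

compute(4, 5) = 4 * 4 * 4 * 4 * 4 = 1024

Answer: 1024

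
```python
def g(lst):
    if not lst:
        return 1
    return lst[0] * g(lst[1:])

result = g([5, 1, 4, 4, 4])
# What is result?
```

Product over [5, 1, 4, 4, 4] = 5 * 1 * 4 * 4 * 4 = 320

Answer: 320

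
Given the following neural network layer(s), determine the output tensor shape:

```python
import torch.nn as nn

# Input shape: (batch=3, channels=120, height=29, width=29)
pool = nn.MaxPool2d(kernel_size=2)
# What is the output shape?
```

Input: (3, 120, 29, 29) -> Output: (3, 120, 14, 14)

Answer: (3, 120, 14, 14)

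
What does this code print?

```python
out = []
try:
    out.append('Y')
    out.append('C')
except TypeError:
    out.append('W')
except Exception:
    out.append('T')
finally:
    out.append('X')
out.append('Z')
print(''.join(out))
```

Execution trace: 'Y' (try body) → 'C' (try body, no exception) → 'X' (finally) → 'Z' (after the try/except). Output: YCXZ

Answer: YCXZ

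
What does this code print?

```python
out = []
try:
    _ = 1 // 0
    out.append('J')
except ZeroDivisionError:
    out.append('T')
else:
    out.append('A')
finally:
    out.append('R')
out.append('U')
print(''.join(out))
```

Execution trace: 'T' (except ZeroDivisionError) → 'R' (finally) → 'U' (after the try/except). Output: TRU

Answer: TRU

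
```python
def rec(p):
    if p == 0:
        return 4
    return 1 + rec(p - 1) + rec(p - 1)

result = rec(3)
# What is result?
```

rec(p) = 1 + 2·rec(p-1), rec(0)=4. Closed form: (4+1)·2^3 - 1 = 39.

Answer: 39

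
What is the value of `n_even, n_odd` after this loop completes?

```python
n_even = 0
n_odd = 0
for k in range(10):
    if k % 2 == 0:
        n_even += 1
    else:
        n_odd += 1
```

Count evens and odds in range(10)
`n_even, n_odd` takes the values: (0, 0) → (1, 0) → (1, 1) → (2, 1) → (2, 2) → (3, 2) → (3, 3) → (4, 3) → (4, 4) → (5, 4) → (5, 5)

Answer: 5, 5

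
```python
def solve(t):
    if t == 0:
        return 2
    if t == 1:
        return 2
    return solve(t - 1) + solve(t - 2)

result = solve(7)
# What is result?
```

Build up from base cases: solve(0)=2, solve(1)=2, solve(2)=4, solve(3)=6, solve(4)=10, solve(5)=16, solve(6)=26, ..., solve(7)=42

Answer: 42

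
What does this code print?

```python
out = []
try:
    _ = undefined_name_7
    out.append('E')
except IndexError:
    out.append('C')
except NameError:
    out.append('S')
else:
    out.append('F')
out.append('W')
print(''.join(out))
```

Execution trace: 'S' (except NameError) → 'W' (after the try/except). Output: SW

Answer: SW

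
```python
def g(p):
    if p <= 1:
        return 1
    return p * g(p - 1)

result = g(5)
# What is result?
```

g(5) = 5 * 4 * 3 * 2 * 1 = 120

Answer: 120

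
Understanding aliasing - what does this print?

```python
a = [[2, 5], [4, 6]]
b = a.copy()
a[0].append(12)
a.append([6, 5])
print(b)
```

Key concept: shallow copy with nested lists.
Step by step:
`a = [[2, 5], [4, 6]]` → a = [[2, 5], [4, 6]]
`b = a.copy()` → b = [[2, 5], [4, 6]]
`a[0].append(12)` → a = [[2, 5, 12], [4, 6]]; b = [[2, 5, 12], [4, 6]]
`a.append([6, 5])` → a = [[2, 5, 12], [4, 6], [6, 5]]
`print(b)` → prints [[2, 5, 12], [4, 6]]

Answer: [[2, 5, 12], [4, 6]]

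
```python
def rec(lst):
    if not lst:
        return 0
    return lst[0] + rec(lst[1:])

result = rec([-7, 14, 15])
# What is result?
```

(-7) + 14 + 15 + 0 = 22

Answer: 22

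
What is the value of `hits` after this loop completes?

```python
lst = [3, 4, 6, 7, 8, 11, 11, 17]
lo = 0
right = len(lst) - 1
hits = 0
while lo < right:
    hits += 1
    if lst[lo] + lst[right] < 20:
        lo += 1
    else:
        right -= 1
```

Steps to find pair summing to 20
`hits` takes the values: 0 → 1 → 2 → 3 → 4 → 5 → 6 → 7

Answer: 7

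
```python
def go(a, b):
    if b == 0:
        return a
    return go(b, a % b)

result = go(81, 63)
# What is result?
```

go(81, 63) -> go(63, 18) -> go(18, 9) -> go(9, 0) -> 9

Answer: 9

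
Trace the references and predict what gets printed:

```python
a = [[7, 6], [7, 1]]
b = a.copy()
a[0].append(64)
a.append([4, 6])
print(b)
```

Key concept: shallow copy with nested lists.
Step by step:
`a = [[7, 6], [7, 1]]` → a = [[7, 6], [7, 1]]
`b = a.copy()` → b = [[7, 6], [7, 1]]
`a[0].append(64)` → a = [[7, 6, 64], [7, 1]]; b = [[7, 6, 64], [7, 1]]
`a.append([4, 6])` → a = [[7, 6, 64], [7, 1], [4, 6]]
`print(b)` → prints [[7, 6, 64], [7, 1]]

Answer: [[7, 6, 64], [7, 1]]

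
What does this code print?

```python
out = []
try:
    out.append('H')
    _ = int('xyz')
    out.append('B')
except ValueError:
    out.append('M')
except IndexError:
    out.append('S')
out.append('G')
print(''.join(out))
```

Execution trace: 'H' (try body) → 'M' (except ValueError) → 'G' (after the try/except). Output: HMG

Answer: HMG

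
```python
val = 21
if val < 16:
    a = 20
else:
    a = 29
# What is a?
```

Trace:
`val = 21` → val = 21
`if val < 16: ...` → val < 16 is False, take else branch → a = 29
So a = 29

Answer: 29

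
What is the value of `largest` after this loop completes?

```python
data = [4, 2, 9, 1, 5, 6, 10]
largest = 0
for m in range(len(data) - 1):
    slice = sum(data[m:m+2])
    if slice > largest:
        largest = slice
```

Max sum of 2-element window in [4, 2, 9, 1, 5, 6, 10]
`largest` takes the values: 0 → 6 → 11 → 16

Answer: 16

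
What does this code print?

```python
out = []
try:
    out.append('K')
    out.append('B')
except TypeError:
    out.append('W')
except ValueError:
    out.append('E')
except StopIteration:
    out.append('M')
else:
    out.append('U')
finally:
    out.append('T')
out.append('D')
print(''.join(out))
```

Execution trace: 'K' (try body) → 'B' (try body, no exception) → 'U' (else) → 'T' (finally) → 'D' (after the try/except). Output: KBUTD

Answer: KBUTD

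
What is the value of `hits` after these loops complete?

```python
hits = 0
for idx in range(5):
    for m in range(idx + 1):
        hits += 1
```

Triangle: 1 + 2 + ... + 5
`hits` takes the values: 0 → 1 → 2 → 3 → 4 → 5 → 6 → 7 → 8 → 9 → 10 → 11 → 12 → 13 → 14 → 15

Answer: 15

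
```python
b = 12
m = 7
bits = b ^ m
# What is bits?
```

Trace:
`b = 12` → b = 12
`m = 7` → m = 7
`bits = b ^ m` → bits = 11
So bits = 11

Answer: 11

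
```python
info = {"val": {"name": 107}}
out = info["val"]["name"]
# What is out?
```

Trace:
`info = {"val": {"name": 107}}` → info = {'val': {'name': 107}}
`out = info["val"]["name"]` → out = 107
So out = 107

Answer: 107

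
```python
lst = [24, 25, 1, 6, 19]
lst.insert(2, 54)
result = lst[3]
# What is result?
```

Trace:
`lst = [24, 25, 1, 6, 19]` → lst = [24, 25, 1, 6, 19]
`lst.insert(2, 54)` → lst = [24, 25, 54, 1, 6, 19]
`result = lst[3]` → result = 1
So result = 1

Answer: 1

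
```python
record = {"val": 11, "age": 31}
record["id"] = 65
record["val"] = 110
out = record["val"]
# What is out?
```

Trace:
`record = {"val": 11, "age": 31}` → record = {'val': 11, 'age': 31}
`record["id"] = 65` → record = {'val': 11, 'age': 31, 'id': 65}
`record["val"] = 110` → record = {'val': 110, 'age': 31, 'id': 65}
`out = record["val"]` → out = 110
So out = 110

Answer: 110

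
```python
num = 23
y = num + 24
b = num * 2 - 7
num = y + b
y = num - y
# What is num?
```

Trace:
`num = 23` → num = 23
`y = num + 24` → y = 47
`b = num * 2 - 7` → b = 39
`num = y + b` → num = 86
`y = num - y` → y = 39
So num = 86

Answer: 86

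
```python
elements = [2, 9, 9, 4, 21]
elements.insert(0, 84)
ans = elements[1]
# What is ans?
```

Trace:
`elements = [2, 9, 9, 4, 21]` → elements = [2, 9, 9, 4, 21]
`elements.insert(0, 84)` → elements = [84, 2, 9, 9, 4, 21]
`ans = elements[1]` → ans = 2
So ans = 2

Answer: 2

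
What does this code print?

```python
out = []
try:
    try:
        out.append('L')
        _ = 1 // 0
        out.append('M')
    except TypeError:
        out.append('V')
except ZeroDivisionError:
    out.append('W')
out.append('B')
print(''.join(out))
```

Execution trace: 'L' (try body) → 'W' (outer except ZeroDivisionError) → 'B' (after the try/except). Output: LWB

Answer: LWB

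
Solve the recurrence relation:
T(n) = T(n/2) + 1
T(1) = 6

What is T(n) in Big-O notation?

Each step divides n by 2 and adds 1. After log_2(n) steps we reach T(1)=6. So T(n) = 1·log_2(n) + 6 = O(log n).

Answer: O(log n)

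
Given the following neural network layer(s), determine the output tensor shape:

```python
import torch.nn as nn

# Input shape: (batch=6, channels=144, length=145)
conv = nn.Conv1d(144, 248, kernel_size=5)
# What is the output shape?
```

Input: (6, 144, 145) -> Output: (6, 248, 141)

Answer: (6, 248, 141)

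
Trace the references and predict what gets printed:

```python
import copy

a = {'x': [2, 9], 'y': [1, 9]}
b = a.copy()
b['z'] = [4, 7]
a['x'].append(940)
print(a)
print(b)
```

Key concept: shallow copy of dict with mutable values.
Step by step:
`a = {'x': [2, 9], 'y': [1, 9]}` → a = {'x': [2, 9], 'y': [1, 9]}
`b = a.copy()` → b = {'x': [2, 9], 'y': [1, 9]}
`b['z'] = [4, 7]` → b = {'x': [2, 9], 'y': [1, 9], 'z': [4, 7]}
`a['x'].append(940)` → a = {'x': [2, 9, 940], 'y': [1, 9]}; b = {'x': [2, 9, 940], 'y': [1, 9], 'z': [4, 7]}
`print(a)` → prints {'x': [2, 9, 940], 'y': [1, 9]}
`print(b)` → prints {'x': [2, 9, 940], 'y': [1, 9], 'z': [4, 7]}

Answer:
{'x': [2, 9, 940], 'y': [1, 9]}
{'x': [2, 9, 940], 'y': [1, 9], 'z': [4, 7]}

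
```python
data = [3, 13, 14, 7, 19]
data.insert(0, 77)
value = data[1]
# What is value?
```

Trace:
`data = [3, 13, 14, 7, 19]` → data = [3, 13, 14, 7, 19]
`data.insert(0, 77)` → data = [77, 3, 13, 14, 7, 19]
`value = data[1]` → value = 3
So value = 3

Answer: 3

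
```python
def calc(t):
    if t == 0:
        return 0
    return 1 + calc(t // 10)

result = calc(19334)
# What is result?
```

Count of digits of 19334: 5

Answer: 5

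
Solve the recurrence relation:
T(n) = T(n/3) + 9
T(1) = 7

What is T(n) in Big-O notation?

Each step divides n by 3 and adds 9. After log_3(n) steps we reach T(1)=7. So T(n) = 9·log_3(n) + 7 = O(log n).

Answer: O(log n)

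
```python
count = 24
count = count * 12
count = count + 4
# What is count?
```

Trace:
`count = 24` → count = 24
`count = count * 12` → count = 288
`count = count + 4` → count = 292
So count = 292

Answer: 292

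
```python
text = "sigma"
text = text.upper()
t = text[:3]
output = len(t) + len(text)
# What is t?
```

Trace:
`text = "sigma"` → text = 'sigma'
`text = text.upper()` → text = 'SIGMA'
`t = text[:3]` → t = 'SIG'
`output = len(t) + len(text)` → output = 8
So t = 'SIG'

Answer: 'SIG'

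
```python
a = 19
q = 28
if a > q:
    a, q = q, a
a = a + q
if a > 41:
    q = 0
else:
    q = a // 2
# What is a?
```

Trace:
`a = 19` → a = 19
`q = 28` → q = 28
`if a > q: ...` → a > q is False → no variable changes
`a = a + q` → a = 47
`if a > 41: ...` → a > 41 is True → q = 0
So a = 47

Answer: 47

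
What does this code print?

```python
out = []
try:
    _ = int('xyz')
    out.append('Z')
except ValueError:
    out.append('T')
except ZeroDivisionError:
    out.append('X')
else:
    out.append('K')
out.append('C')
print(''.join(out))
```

Execution trace: 'T' (except ValueError) → 'C' (after the try/except). Output: TC

Answer: TC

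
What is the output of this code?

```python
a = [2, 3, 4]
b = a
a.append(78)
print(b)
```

Key concept: basic list aliasing.
Step by step:
`a = [2, 3, 4]` → a = [2, 3, 4]
`b = a` → b = [2, 3, 4] (same object as a)
`a.append(78)` → a = [2, 3, 4, 78] (same object as b); b = [2, 3, 4, 78] (same object as a)
`print(b)` → prints [2, 3, 4, 78]

Answer: [2, 3, 4, 78]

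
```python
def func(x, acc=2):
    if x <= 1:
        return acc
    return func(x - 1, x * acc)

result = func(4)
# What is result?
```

Accumulator trace (n, acc): (4, 2) -> (3, 8) -> (2, 24) -> (1, 48) -> return 48

Answer: 48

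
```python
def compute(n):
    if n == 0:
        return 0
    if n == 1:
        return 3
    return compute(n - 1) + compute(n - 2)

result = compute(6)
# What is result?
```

Build up from base cases: compute(0)=0, compute(1)=3, compute(2)=3, compute(3)=6, compute(4)=9, compute(5)=15, compute(6)=24

Answer: 24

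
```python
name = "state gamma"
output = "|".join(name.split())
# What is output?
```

Trace:
`name = "state gamma"` → name = 'state gamma'
`output = "|".join(name.split())` → output = 'state|gamma'
So output = 'state|gamma'

Answer: 'state|gamma'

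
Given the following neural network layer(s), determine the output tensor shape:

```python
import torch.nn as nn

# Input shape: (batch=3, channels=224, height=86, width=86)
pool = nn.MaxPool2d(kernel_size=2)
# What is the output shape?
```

Input: (3, 224, 86, 86) -> Output: (3, 224, 43, 43)

Answer: (3, 224, 43, 43)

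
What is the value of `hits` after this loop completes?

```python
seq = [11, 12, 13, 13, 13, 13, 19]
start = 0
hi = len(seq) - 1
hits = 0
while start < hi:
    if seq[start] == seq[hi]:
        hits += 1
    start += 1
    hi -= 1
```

Count matching pairs from ends
`hits` takes the values: 0 → 1

Answer: 1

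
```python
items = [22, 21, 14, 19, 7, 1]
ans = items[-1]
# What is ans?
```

Trace:
`items = [22, 21, 14, 19, 7, 1]` → items = [22, 21, 14, 19, 7, 1]
`ans = items[-1]` → ans = 1
So ans = 1

Answer: 1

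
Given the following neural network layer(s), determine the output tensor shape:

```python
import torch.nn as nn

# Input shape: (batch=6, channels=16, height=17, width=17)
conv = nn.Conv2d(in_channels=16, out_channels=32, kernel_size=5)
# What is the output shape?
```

Input: (6, 16, 17, 17) -> Output: (6, 32, 13, 13)

Answer: (6, 32, 13, 13)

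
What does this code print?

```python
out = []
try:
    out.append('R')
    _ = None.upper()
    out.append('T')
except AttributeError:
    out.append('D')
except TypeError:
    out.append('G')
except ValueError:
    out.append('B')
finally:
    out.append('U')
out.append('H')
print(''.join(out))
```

Execution trace: 'R' (try body) → 'D' (except AttributeError) → 'U' (finally) → 'H' (after the try/except). Output: RDUH

Answer: RDUH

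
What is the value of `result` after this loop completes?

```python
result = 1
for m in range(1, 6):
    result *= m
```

5! = 120
`result` takes the values: 1 → 2 → 6 → 24 → 120

Answer: 120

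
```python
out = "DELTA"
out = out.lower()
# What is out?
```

Trace:
`out = "DELTA"` → out = 'DELTA'
`out = out.lower()` → out = 'delta'
So out = 'delta'

Answer: 'delta'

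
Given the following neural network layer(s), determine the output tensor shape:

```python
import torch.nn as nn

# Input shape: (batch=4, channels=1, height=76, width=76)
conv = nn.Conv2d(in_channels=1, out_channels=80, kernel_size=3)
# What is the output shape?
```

Input: (4, 1, 76, 76) -> Output: (4, 80, 74, 74)

Answer: (4, 80, 74, 74)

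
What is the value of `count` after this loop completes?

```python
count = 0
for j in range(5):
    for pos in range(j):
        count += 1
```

Triangle number: 0+1+2+...+4
`count` takes the values: 0 → 1 → 2 → 3 → 4 → 5 → 6 → 7 → 8 → 9 → 10

Answer: 10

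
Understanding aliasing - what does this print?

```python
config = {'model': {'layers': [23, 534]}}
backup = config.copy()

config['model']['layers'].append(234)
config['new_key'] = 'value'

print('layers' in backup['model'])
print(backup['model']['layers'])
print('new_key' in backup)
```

Key concept: shallow copy gotcha with nested dict.
Step by step:
`config = {'model': {'layers': [23, 534]}}` → config = {'model': {'layers': [23, 534]}}
`backup = config.copy()` → backup = {'model': {'layers': [23, 534]}}
`config['model']['layers'].append(234)` → config = {'model': {'layers': [23, 534, 234]}}; backup = {'model': {'layers': [23, 534, 234]}}
`config['new_key'] = 'value'` → config = {'model': {'layers': [23, 534, 234]}, 'new_key': 'value'}
`print('layers' in backup['model'])` → prints True
`print(backup['model']['layers'])` → prints [23, 534, 234]
`print('new_key' in backup)` → prints False

Answer:
True
[23, 534, 234]
False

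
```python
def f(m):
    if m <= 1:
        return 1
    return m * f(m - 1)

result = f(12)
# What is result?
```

f(12) = 12 * 11 * 10 * 9 * 8 * 7 * 6 * 5 * 4 * 3 * 2 * 1 = 479001600

Answer: 479001600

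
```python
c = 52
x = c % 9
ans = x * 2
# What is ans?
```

Trace:
`c = 52` → c = 52
`x = c % 9` → x = 7
`ans = x * 2` → ans = 14
So ans = 14

Answer: 14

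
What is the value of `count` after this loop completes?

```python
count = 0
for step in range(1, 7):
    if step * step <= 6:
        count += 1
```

Count numbers where step² ≤ 6
`count` takes the values: 0 → 1 → 2

Answer: 2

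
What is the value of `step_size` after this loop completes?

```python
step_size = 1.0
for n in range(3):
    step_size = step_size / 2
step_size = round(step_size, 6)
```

Halving LR 3 times: 1 / 2^3
`step_size` takes the values: 1.0 → 0.5 → 0.25 → 0.125

Answer: 0.125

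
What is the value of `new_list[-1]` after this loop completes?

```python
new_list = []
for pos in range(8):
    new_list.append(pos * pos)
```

Last element of squares 0 to 7
`new_list` takes the values: [] → [0] → [0, 1] → [0, 1, 4] → [0, 1, 4, 9] → [0, 1, 4, 9, 16] → [0, 1, 4, 9, 16, 25] → [0, 1, 4, 9, 16, 25, 36] → [0, 1, 4, 9, 16, 25, 36, 49]
So `new_list[-1]` = 49

Answer: 49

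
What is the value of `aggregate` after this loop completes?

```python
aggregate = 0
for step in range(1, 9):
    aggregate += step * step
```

Sum of squares 1² to 8² = 204
`aggregate` takes the values: 0 → 1 → 5 → 14 → 30 → 55 → 91 → 140 → 204

Answer: 204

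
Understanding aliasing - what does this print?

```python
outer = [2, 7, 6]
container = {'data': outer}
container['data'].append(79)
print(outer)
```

Key concept: dict holds reference to list.
Step by step:
`outer = [2, 7, 6]` → outer = [2, 7, 6]
`container = {'data': outer}` → container = {'data': [2, 7, 6]}
`container['data'].append(79)` → outer = [2, 7, 6, 79]; container = {'data': [2, 7, 6, 79]}
`print(outer)` → prints [2, 7, 6, 79]

Answer: [2, 7, 6, 79]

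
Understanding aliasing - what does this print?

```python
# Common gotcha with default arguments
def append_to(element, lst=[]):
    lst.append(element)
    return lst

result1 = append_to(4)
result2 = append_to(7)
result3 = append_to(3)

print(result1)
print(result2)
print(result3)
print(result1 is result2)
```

Key concept: mutable default argument gotcha.
Step by step:
`result1 = append_to(4)` → result1 = [4]
`result2 = append_to(7)` → result1 = [4, 7] (same object as result2); result2 = [4, 7] (same object as result1)
`result3 = append_to(3)` → result1 = [4, 7, 3] (same object as result2, result3); result2 = [4, 7, 3] (same object as result1, result3); result3 = [4, 7, 3] (same object as result1, result2)
`print(result1)` → prints [4, 7, 3]
`print(result2)` → prints [4, 7, 3]
`print(result3)` → prints [4, 7, 3]
`print(result1 is result2)` → prints True

Answer:
[4, 7, 3]
[4, 7, 3]
[4, 7, 3]
True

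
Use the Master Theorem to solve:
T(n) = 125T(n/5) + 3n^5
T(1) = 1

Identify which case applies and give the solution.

a=125, b=5, f(n)=3n^5. log_5(125) = 3. Since c=5 > 3 and the regularity condition holds (125(n/5)^5 = (125/5^5)n^5 with 125/5^5 < 1), Case 3 applies: T(n) = Θ(f(n)) = O(n^5).

Answer: O(n^5) - Case 3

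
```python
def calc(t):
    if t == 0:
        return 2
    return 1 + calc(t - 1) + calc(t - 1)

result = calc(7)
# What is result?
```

calc(t) = 1 + 2·calc(t-1), calc(0)=2. Closed form: (2+1)·2^7 - 1 = 383.

Answer: 383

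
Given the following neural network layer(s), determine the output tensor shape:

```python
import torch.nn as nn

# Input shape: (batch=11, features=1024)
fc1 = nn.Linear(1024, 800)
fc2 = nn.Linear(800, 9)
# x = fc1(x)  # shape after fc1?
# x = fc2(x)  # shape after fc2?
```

Input: (11, 1024) -> after fc1: (11, 800) -> Output: (11, 9)

Answer: (11, 9)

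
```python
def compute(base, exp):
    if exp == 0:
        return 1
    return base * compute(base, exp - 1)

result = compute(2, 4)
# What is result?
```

compute(2, 4) = 2 * 2 * 2 * 2 = 16

Answer: 16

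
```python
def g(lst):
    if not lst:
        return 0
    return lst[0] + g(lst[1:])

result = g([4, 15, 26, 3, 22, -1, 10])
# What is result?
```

4 + 15 + 26 + 3 + 22 + (-1) + 10 + 0 = 79

Answer: 79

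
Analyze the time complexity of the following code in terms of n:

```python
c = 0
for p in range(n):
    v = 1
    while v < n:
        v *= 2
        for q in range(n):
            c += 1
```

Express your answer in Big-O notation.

Each loop level contributes: n × log n × n. Multiplying the contributions gives O(n^2 log n).

Answer: O(n^2 log n)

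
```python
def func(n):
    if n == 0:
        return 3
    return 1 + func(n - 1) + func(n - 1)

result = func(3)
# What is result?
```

func(n) = 1 + 2·func(n-1), func(0)=3. Closed form: (3+1)·2^3 - 1 = 31.

Answer: 31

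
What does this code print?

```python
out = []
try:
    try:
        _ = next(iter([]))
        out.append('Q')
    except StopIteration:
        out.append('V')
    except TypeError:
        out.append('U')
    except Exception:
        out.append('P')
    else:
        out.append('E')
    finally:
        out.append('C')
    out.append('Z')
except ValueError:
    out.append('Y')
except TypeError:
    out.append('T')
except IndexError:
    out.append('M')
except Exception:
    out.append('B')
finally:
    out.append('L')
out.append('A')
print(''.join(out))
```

Execution trace: 'V' (inner except StopIteration) → 'C' (inner finally) → 'Z' (try body, no exception) → 'L' (finally) → 'A' (after the try/except). Output: VCZLA

Answer: VCZLA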